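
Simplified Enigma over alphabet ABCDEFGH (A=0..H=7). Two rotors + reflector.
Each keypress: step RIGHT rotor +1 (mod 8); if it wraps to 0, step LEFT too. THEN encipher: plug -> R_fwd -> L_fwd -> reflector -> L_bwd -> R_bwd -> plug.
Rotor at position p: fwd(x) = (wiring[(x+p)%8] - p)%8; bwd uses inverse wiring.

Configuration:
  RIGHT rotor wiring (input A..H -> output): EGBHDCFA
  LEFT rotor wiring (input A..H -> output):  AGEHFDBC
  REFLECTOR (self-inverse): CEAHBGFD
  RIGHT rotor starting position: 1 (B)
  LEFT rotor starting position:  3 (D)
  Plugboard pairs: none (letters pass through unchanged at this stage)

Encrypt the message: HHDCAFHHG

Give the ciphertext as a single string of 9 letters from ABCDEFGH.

Answer: FABADHADE

Derivation:
Char 1 ('H'): step: R->2, L=3; H->plug->H->R->E->L->H->refl->D->L'->G->R'->F->plug->F
Char 2 ('H'): step: R->3, L=3; H->plug->H->R->G->L->D->refl->H->L'->E->R'->A->plug->A
Char 3 ('D'): step: R->4, L=3; D->plug->D->R->E->L->H->refl->D->L'->G->R'->B->plug->B
Char 4 ('C'): step: R->5, L=3; C->plug->C->R->D->L->G->refl->F->L'->F->R'->A->plug->A
Char 5 ('A'): step: R->6, L=3; A->plug->A->R->H->L->B->refl->E->L'->A->R'->D->plug->D
Char 6 ('F'): step: R->7, L=3; F->plug->F->R->E->L->H->refl->D->L'->G->R'->H->plug->H
Char 7 ('H'): step: R->0, L->4 (L advanced); H->plug->H->R->A->L->B->refl->E->L'->E->R'->A->plug->A
Char 8 ('H'): step: R->1, L=4; H->plug->H->R->D->L->G->refl->F->L'->C->R'->D->plug->D
Char 9 ('G'): step: R->2, L=4; G->plug->G->R->C->L->F->refl->G->L'->D->R'->E->plug->E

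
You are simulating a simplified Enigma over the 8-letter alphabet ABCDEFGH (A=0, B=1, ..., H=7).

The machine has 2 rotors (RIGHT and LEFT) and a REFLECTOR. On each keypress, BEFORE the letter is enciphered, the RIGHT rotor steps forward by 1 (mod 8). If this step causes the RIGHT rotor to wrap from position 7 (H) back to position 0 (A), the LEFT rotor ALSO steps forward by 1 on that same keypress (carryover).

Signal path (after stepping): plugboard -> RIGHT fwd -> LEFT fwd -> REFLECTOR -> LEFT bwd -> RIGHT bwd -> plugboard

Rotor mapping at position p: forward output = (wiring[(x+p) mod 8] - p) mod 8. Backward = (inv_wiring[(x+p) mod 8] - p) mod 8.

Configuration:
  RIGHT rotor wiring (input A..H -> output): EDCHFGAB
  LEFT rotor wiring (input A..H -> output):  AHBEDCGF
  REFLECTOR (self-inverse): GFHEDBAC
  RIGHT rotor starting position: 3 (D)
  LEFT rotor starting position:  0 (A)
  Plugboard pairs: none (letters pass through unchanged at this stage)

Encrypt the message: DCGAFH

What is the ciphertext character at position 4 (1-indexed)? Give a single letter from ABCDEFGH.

Char 1 ('D'): step: R->4, L=0; D->plug->D->R->F->L->C->refl->H->L'->B->R'->A->plug->A
Char 2 ('C'): step: R->5, L=0; C->plug->C->R->E->L->D->refl->E->L'->D->R'->B->plug->B
Char 3 ('G'): step: R->6, L=0; G->plug->G->R->H->L->F->refl->B->L'->C->R'->A->plug->A
Char 4 ('A'): step: R->7, L=0; A->plug->A->R->C->L->B->refl->F->L'->H->R'->G->plug->G

G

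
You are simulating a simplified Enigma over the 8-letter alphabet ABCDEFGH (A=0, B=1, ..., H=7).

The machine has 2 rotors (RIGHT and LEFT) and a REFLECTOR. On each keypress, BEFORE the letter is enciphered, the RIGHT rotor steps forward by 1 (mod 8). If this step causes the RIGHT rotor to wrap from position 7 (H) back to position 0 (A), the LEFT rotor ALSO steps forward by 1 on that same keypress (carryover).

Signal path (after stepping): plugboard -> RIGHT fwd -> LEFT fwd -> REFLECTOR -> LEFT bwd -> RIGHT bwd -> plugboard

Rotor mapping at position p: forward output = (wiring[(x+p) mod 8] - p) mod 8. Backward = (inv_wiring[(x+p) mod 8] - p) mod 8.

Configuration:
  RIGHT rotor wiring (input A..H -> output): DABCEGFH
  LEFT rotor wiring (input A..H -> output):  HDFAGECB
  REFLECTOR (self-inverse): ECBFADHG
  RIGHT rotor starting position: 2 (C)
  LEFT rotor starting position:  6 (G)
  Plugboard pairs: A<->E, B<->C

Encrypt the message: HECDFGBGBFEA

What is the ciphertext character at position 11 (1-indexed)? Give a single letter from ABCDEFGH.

Char 1 ('H'): step: R->3, L=6; H->plug->H->R->G->L->A->refl->E->L'->A->R'->F->plug->F
Char 2 ('E'): step: R->4, L=6; E->plug->A->R->A->L->E->refl->A->L'->G->R'->H->plug->H
Char 3 ('C'): step: R->5, L=6; C->plug->B->R->A->L->E->refl->A->L'->G->R'->D->plug->D
Char 4 ('D'): step: R->6, L=6; D->plug->D->R->C->L->B->refl->C->L'->F->R'->C->plug->B
Char 5 ('F'): step: R->7, L=6; F->plug->F->R->F->L->C->refl->B->L'->C->R'->D->plug->D
Char 6 ('G'): step: R->0, L->7 (L advanced); G->plug->G->R->F->L->H->refl->G->L'->D->R'->A->plug->E
Char 7 ('B'): step: R->1, L=7; B->plug->C->R->B->L->A->refl->E->L'->C->R'->H->plug->H
Char 8 ('G'): step: R->2, L=7; G->plug->G->R->B->L->A->refl->E->L'->C->R'->C->plug->B
Char 9 ('B'): step: R->3, L=7; B->plug->C->R->D->L->G->refl->H->L'->F->R'->G->plug->G
Char 10 ('F'): step: R->4, L=7; F->plug->F->R->E->L->B->refl->C->L'->A->R'->A->plug->E
Char 11 ('E'): step: R->5, L=7; E->plug->A->R->B->L->A->refl->E->L'->C->R'->C->plug->B

B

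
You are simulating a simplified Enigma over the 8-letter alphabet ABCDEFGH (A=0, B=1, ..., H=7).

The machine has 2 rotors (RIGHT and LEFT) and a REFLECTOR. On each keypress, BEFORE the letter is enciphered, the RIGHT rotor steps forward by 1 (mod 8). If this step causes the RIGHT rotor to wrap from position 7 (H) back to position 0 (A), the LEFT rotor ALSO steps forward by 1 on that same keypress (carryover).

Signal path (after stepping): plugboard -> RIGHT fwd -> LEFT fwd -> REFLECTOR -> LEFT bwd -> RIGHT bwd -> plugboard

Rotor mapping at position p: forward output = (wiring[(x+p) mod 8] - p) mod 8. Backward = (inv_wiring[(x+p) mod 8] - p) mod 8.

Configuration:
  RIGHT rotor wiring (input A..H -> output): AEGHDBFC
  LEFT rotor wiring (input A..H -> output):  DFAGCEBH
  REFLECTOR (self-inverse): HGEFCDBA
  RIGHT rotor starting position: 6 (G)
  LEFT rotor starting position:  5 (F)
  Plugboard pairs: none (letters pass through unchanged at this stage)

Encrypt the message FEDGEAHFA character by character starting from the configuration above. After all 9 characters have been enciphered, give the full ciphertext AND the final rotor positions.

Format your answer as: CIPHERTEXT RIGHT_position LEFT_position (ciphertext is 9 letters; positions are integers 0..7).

Char 1 ('F'): step: R->7, L=5; F->plug->F->R->E->L->A->refl->H->L'->A->R'->E->plug->E
Char 2 ('E'): step: R->0, L->6 (L advanced); E->plug->E->R->D->L->H->refl->A->L'->F->R'->G->plug->G
Char 3 ('D'): step: R->1, L=6; D->plug->D->R->C->L->F->refl->D->L'->A->R'->E->plug->E
Char 4 ('G'): step: R->2, L=6; G->plug->G->R->G->L->E->refl->C->L'->E->R'->A->plug->A
Char 5 ('E'): step: R->3, L=6; E->plug->E->R->H->L->G->refl->B->L'->B->R'->G->plug->G
Char 6 ('A'): step: R->4, L=6; A->plug->A->R->H->L->G->refl->B->L'->B->R'->C->plug->C
Char 7 ('H'): step: R->5, L=6; H->plug->H->R->G->L->E->refl->C->L'->E->R'->A->plug->A
Char 8 ('F'): step: R->6, L=6; F->plug->F->R->B->L->B->refl->G->L'->H->R'->A->plug->A
Char 9 ('A'): step: R->7, L=6; A->plug->A->R->D->L->H->refl->A->L'->F->R'->C->plug->C
Final: ciphertext=EGEAGCAAC, RIGHT=7, LEFT=6

Answer: EGEAGCAAC 7 6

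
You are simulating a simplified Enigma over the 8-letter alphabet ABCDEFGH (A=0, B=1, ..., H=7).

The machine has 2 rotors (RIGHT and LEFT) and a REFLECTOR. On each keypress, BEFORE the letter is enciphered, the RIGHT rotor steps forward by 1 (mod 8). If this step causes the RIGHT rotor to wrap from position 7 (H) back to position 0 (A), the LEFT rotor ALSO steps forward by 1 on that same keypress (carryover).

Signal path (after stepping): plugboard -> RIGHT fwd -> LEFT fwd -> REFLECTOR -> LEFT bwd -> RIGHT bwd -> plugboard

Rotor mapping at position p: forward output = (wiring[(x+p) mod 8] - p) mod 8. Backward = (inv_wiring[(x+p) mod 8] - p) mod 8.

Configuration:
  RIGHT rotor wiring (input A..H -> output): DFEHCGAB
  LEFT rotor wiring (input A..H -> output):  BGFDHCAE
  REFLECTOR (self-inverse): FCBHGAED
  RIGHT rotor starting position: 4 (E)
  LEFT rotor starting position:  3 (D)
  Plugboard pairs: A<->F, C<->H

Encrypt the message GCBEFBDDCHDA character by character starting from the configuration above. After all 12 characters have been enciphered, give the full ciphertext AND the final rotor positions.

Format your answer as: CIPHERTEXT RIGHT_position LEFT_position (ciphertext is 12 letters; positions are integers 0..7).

Answer: DBGCBEEFDEHF 0 5

Derivation:
Char 1 ('G'): step: R->5, L=3; G->plug->G->R->C->L->H->refl->D->L'->G->R'->D->plug->D
Char 2 ('C'): step: R->6, L=3; C->plug->H->R->A->L->A->refl->F->L'->D->R'->B->plug->B
Char 3 ('B'): step: R->7, L=3; B->plug->B->R->E->L->B->refl->C->L'->H->R'->G->plug->G
Char 4 ('E'): step: R->0, L->4 (L advanced); E->plug->E->R->C->L->E->refl->G->L'->B->R'->H->plug->C
Char 5 ('F'): step: R->1, L=4; F->plug->A->R->E->L->F->refl->A->L'->D->R'->B->plug->B
Char 6 ('B'): step: R->2, L=4; B->plug->B->R->F->L->C->refl->B->L'->G->R'->E->plug->E
Char 7 ('D'): step: R->3, L=4; D->plug->D->R->F->L->C->refl->B->L'->G->R'->E->plug->E
Char 8 ('D'): step: R->4, L=4; D->plug->D->R->F->L->C->refl->B->L'->G->R'->A->plug->F
Char 9 ('C'): step: R->5, L=4; C->plug->H->R->F->L->C->refl->B->L'->G->R'->D->plug->D
Char 10 ('H'): step: R->6, L=4; H->plug->C->R->F->L->C->refl->B->L'->G->R'->E->plug->E
Char 11 ('D'): step: R->7, L=4; D->plug->D->R->F->L->C->refl->B->L'->G->R'->C->plug->H
Char 12 ('A'): step: R->0, L->5 (L advanced); A->plug->F->R->G->L->G->refl->E->L'->D->R'->A->plug->F
Final: ciphertext=DBGCBEEFDEHF, RIGHT=0, LEFT=5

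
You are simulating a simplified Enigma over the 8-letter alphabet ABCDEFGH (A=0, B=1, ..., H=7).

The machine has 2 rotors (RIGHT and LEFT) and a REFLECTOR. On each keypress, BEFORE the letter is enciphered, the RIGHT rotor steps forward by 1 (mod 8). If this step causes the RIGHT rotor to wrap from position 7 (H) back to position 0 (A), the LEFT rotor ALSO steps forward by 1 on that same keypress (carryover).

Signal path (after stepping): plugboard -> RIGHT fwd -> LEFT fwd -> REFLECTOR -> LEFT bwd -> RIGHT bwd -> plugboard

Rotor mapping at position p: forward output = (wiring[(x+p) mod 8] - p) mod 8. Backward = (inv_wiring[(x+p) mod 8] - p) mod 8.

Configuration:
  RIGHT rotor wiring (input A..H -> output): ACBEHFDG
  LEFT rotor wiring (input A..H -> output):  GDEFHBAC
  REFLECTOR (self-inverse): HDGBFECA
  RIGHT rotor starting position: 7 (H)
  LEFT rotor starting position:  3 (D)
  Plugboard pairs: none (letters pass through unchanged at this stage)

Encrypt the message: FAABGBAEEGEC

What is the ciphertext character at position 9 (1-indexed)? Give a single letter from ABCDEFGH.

Char 1 ('F'): step: R->0, L->4 (L advanced); F->plug->F->R->F->L->H->refl->A->L'->G->R'->H->plug->H
Char 2 ('A'): step: R->1, L=4; A->plug->A->R->B->L->F->refl->E->L'->C->R'->F->plug->F
Char 3 ('A'): step: R->2, L=4; A->plug->A->R->H->L->B->refl->D->L'->A->R'->H->plug->H
Char 4 ('B'): step: R->3, L=4; B->plug->B->R->E->L->C->refl->G->L'->D->R'->E->plug->E
Char 5 ('G'): step: R->4, L=4; G->plug->G->R->F->L->H->refl->A->L'->G->R'->F->plug->F
Char 6 ('B'): step: R->5, L=4; B->plug->B->R->G->L->A->refl->H->L'->F->R'->E->plug->E
Char 7 ('A'): step: R->6, L=4; A->plug->A->R->F->L->H->refl->A->L'->G->R'->F->plug->F
Char 8 ('E'): step: R->7, L=4; E->plug->E->R->F->L->H->refl->A->L'->G->R'->G->plug->G
Char 9 ('E'): step: R->0, L->5 (L advanced); E->plug->E->R->H->L->C->refl->G->L'->E->R'->D->plug->D

D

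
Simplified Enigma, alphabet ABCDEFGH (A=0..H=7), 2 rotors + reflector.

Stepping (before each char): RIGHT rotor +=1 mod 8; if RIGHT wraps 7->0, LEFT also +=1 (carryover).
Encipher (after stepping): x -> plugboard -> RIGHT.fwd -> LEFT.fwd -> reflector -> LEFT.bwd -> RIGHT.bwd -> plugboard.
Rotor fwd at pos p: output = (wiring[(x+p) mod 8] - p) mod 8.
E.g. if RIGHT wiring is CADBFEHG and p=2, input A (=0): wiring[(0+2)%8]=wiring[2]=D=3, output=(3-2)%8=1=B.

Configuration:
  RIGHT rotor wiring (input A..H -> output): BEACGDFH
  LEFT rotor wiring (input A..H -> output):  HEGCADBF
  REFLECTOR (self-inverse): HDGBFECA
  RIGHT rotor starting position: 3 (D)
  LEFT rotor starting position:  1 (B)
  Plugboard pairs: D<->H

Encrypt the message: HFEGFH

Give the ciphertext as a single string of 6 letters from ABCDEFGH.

Answer: EGGFGA

Derivation:
Char 1 ('H'): step: R->4, L=1; H->plug->D->R->D->L->H->refl->A->L'->F->R'->E->plug->E
Char 2 ('F'): step: R->5, L=1; F->plug->F->R->D->L->H->refl->A->L'->F->R'->G->plug->G
Char 3 ('E'): step: R->6, L=1; E->plug->E->R->C->L->B->refl->D->L'->A->R'->G->plug->G
Char 4 ('G'): step: R->7, L=1; G->plug->G->R->E->L->C->refl->G->L'->H->R'->F->plug->F
Char 5 ('F'): step: R->0, L->2 (L advanced); F->plug->F->R->D->L->B->refl->D->L'->F->R'->G->plug->G
Char 6 ('H'): step: R->1, L=2; H->plug->D->R->F->L->D->refl->B->L'->D->R'->A->plug->A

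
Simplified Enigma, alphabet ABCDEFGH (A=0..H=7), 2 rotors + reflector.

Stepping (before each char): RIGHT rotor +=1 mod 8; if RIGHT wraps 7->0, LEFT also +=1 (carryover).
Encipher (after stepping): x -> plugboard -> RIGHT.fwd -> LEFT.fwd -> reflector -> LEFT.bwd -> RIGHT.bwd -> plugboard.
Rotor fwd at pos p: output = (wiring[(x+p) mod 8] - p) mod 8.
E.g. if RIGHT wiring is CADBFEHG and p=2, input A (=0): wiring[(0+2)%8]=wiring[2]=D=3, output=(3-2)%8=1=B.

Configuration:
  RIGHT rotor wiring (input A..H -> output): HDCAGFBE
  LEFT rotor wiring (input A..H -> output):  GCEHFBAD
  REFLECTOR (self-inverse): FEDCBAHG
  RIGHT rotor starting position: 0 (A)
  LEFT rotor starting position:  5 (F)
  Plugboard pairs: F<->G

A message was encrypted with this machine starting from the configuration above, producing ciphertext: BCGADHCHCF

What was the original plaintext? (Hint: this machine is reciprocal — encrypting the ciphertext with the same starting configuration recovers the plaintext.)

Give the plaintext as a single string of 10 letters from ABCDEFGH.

Char 1 ('B'): step: R->1, L=5; B->plug->B->R->B->L->D->refl->C->L'->G->R'->H->plug->H
Char 2 ('C'): step: R->2, L=5; C->plug->C->R->E->L->F->refl->A->L'->H->R'->E->plug->E
Char 3 ('G'): step: R->3, L=5; G->plug->F->R->E->L->F->refl->A->L'->H->R'->H->plug->H
Char 4 ('A'): step: R->4, L=5; A->plug->A->R->C->L->G->refl->H->L'->F->R'->C->plug->C
Char 5 ('D'): step: R->5, L=5; D->plug->D->R->C->L->G->refl->H->L'->F->R'->F->plug->G
Char 6 ('H'): step: R->6, L=5; H->plug->H->R->H->L->A->refl->F->L'->E->R'->E->plug->E
Char 7 ('C'): step: R->7, L=5; C->plug->C->R->E->L->F->refl->A->L'->H->R'->F->plug->G
Char 8 ('H'): step: R->0, L->6 (L advanced); H->plug->H->R->E->L->G->refl->H->L'->G->R'->E->plug->E
Char 9 ('C'): step: R->1, L=6; C->plug->C->R->H->L->D->refl->C->L'->A->R'->F->plug->G
Char 10 ('F'): step: R->2, L=6; F->plug->G->R->F->L->B->refl->E->L'->D->R'->D->plug->D

Answer: HEHCGEGEGD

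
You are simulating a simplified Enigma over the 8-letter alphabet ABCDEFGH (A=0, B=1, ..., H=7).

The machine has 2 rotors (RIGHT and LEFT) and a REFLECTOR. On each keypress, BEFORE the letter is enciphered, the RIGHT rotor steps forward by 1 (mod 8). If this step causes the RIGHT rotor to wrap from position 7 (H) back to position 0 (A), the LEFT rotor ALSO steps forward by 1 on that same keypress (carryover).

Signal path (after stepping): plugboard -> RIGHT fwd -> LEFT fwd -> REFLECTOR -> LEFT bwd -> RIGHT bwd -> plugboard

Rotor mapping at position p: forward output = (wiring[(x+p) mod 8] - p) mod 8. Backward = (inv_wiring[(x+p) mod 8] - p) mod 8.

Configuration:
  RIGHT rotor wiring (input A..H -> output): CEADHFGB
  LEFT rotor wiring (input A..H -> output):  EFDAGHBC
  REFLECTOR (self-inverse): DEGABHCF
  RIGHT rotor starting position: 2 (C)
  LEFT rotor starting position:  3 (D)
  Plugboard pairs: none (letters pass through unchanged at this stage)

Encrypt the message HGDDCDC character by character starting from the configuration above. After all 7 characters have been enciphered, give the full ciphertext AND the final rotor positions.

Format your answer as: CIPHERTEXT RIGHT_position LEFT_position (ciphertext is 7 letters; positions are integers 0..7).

Char 1 ('H'): step: R->3, L=3; H->plug->H->R->F->L->B->refl->E->L'->C->R'->C->plug->C
Char 2 ('G'): step: R->4, L=3; G->plug->G->R->E->L->H->refl->F->L'->A->R'->F->plug->F
Char 3 ('D'): step: R->5, L=3; D->plug->D->R->F->L->B->refl->E->L'->C->R'->H->plug->H
Char 4 ('D'): step: R->6, L=3; D->plug->D->R->G->L->C->refl->G->L'->D->R'->B->plug->B
Char 5 ('C'): step: R->7, L=3; C->plug->C->R->F->L->B->refl->E->L'->C->R'->A->plug->A
Char 6 ('D'): step: R->0, L->4 (L advanced); D->plug->D->R->D->L->G->refl->C->L'->A->R'->C->plug->C
Char 7 ('C'): step: R->1, L=4; C->plug->C->R->C->L->F->refl->H->L'->G->R'->D->plug->D
Final: ciphertext=CFHBACD, RIGHT=1, LEFT=4

Answer: CFHBACD 1 4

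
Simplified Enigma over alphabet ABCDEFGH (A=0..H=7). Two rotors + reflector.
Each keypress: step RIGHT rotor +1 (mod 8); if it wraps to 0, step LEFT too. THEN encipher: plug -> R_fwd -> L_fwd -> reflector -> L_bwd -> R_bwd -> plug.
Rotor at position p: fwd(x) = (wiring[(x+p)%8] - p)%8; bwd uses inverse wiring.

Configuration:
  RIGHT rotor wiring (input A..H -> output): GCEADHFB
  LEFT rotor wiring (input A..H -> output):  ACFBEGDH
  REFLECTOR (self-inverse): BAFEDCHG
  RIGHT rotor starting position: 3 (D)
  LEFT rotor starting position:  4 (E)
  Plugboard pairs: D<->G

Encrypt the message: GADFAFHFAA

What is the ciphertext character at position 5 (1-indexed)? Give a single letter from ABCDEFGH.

Char 1 ('G'): step: R->4, L=4; G->plug->D->R->F->L->G->refl->H->L'->C->R'->E->plug->E
Char 2 ('A'): step: R->5, L=4; A->plug->A->R->C->L->H->refl->G->L'->F->R'->E->plug->E
Char 3 ('D'): step: R->6, L=4; D->plug->G->R->F->L->G->refl->H->L'->C->R'->F->plug->F
Char 4 ('F'): step: R->7, L=4; F->plug->F->R->E->L->E->refl->D->L'->D->R'->C->plug->C
Char 5 ('A'): step: R->0, L->5 (L advanced); A->plug->A->R->G->L->E->refl->D->L'->D->R'->E->plug->E

E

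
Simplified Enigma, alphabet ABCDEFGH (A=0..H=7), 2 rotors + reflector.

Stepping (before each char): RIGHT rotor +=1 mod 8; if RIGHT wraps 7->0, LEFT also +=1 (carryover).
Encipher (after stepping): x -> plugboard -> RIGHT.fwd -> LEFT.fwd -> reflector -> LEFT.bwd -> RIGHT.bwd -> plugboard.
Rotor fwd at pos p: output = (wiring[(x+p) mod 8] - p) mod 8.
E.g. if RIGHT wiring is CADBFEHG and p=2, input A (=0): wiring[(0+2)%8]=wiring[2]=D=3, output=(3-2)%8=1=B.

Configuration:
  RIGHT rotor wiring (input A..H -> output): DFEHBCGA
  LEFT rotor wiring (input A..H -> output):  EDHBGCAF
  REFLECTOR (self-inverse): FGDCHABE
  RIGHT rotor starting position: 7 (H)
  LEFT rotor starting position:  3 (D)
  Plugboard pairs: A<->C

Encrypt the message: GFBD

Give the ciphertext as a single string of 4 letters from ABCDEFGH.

Answer: HHCH

Derivation:
Char 1 ('G'): step: R->0, L->4 (L advanced); G->plug->G->R->G->L->D->refl->C->L'->A->R'->H->plug->H
Char 2 ('F'): step: R->1, L=4; F->plug->F->R->F->L->H->refl->E->L'->C->R'->H->plug->H
Char 3 ('B'): step: R->2, L=4; B->plug->B->R->F->L->H->refl->E->L'->C->R'->A->plug->C
Char 4 ('D'): step: R->3, L=4; D->plug->D->R->D->L->B->refl->G->L'->B->R'->H->plug->H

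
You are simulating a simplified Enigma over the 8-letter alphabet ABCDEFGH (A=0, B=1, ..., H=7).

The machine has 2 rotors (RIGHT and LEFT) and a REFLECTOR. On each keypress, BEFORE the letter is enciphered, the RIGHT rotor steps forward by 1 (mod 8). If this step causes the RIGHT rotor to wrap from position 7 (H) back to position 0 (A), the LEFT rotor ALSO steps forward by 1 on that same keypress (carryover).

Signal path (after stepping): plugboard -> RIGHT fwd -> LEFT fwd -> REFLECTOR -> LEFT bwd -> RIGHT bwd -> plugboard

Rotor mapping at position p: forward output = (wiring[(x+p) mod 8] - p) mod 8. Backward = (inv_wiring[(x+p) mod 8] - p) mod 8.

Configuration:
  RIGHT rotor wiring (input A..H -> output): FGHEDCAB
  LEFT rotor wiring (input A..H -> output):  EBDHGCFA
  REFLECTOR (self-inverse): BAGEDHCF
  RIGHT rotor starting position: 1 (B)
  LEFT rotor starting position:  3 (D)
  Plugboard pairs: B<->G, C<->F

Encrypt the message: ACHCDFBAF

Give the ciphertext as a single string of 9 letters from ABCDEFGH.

Char 1 ('A'): step: R->2, L=3; A->plug->A->R->F->L->B->refl->A->L'->H->R'->F->plug->C
Char 2 ('C'): step: R->3, L=3; C->plug->F->R->C->L->H->refl->F->L'->E->R'->H->plug->H
Char 3 ('H'): step: R->4, L=3; H->plug->H->R->A->L->E->refl->D->L'->B->R'->E->plug->E
Char 4 ('C'): step: R->5, L=3; C->plug->F->R->C->L->H->refl->F->L'->E->R'->C->plug->F
Char 5 ('D'): step: R->6, L=3; D->plug->D->R->A->L->E->refl->D->L'->B->R'->E->plug->E
Char 6 ('F'): step: R->7, L=3; F->plug->C->R->H->L->A->refl->B->L'->F->R'->E->plug->E
Char 7 ('B'): step: R->0, L->4 (L advanced); B->plug->G->R->A->L->C->refl->G->L'->B->R'->H->plug->H
Char 8 ('A'): step: R->1, L=4; A->plug->A->R->F->L->F->refl->H->L'->G->R'->B->plug->G
Char 9 ('F'): step: R->2, L=4; F->plug->C->R->B->L->G->refl->C->L'->A->R'->D->plug->D

Answer: CHEFEEHGD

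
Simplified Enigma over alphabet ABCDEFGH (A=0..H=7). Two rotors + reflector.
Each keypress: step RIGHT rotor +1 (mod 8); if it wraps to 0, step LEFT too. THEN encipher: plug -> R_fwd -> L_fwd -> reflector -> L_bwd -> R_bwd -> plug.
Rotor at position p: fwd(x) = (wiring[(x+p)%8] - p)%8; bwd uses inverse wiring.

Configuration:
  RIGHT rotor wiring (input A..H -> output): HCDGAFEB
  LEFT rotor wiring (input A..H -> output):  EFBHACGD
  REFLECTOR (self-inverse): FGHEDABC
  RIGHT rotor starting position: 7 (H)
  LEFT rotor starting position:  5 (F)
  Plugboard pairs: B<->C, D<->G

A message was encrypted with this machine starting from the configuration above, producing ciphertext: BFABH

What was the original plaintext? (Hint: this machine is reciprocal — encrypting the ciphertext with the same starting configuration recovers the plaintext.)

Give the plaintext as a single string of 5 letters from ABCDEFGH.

Answer: GHHCG

Derivation:
Char 1 ('B'): step: R->0, L->6 (L advanced); B->plug->C->R->D->L->H->refl->C->L'->G->R'->D->plug->G
Char 2 ('F'): step: R->1, L=6; F->plug->F->R->D->L->H->refl->C->L'->G->R'->H->plug->H
Char 3 ('A'): step: R->2, L=6; A->plug->A->R->B->L->F->refl->A->L'->A->R'->H->plug->H
Char 4 ('B'): step: R->3, L=6; B->plug->C->R->C->L->G->refl->B->L'->F->R'->B->plug->C
Char 5 ('H'): step: R->4, L=6; H->plug->H->R->C->L->G->refl->B->L'->F->R'->D->plug->G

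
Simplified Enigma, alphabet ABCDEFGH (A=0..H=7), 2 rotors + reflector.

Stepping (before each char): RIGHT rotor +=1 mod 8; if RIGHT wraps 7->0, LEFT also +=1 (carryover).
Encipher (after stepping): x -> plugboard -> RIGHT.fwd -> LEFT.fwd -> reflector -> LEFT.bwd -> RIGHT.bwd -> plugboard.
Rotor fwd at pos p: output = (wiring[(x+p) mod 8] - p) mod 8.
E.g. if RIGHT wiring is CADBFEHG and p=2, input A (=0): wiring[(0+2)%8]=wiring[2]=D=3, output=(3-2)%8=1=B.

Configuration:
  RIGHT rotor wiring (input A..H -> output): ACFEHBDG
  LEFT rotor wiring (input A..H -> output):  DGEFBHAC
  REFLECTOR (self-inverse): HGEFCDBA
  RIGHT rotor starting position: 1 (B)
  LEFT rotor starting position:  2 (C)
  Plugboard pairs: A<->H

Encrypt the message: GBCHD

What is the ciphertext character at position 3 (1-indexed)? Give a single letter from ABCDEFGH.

Char 1 ('G'): step: R->2, L=2; G->plug->G->R->G->L->B->refl->G->L'->E->R'->F->plug->F
Char 2 ('B'): step: R->3, L=2; B->plug->B->R->E->L->G->refl->B->L'->G->R'->C->plug->C
Char 3 ('C'): step: R->4, L=2; C->plug->C->R->H->L->E->refl->C->L'->A->R'->H->plug->A

A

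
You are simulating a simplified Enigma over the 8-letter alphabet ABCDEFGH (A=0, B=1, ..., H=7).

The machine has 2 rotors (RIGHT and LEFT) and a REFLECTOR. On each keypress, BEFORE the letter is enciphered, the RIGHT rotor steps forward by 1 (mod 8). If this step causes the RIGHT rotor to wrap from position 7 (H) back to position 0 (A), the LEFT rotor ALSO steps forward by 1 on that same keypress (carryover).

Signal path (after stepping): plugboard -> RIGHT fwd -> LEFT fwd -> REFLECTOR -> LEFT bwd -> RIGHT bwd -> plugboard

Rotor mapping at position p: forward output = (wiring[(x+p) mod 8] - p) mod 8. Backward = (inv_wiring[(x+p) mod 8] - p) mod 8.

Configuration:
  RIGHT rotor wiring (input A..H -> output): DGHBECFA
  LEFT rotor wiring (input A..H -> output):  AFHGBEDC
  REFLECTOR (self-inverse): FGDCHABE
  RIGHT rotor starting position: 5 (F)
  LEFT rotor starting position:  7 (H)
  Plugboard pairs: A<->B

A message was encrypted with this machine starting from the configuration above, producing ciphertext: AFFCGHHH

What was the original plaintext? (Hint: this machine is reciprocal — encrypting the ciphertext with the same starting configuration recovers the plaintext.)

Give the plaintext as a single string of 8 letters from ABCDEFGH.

Char 1 ('A'): step: R->6, L=7; A->plug->B->R->C->L->G->refl->B->L'->B->R'->E->plug->E
Char 2 ('F'): step: R->7, L=7; F->plug->F->R->F->L->C->refl->D->L'->A->R'->D->plug->D
Char 3 ('F'): step: R->0, L->0 (L advanced); F->plug->F->R->C->L->H->refl->E->L'->F->R'->G->plug->G
Char 4 ('C'): step: R->1, L=0; C->plug->C->R->A->L->A->refl->F->L'->B->R'->E->plug->E
Char 5 ('G'): step: R->2, L=0; G->plug->G->R->B->L->F->refl->A->L'->A->R'->D->plug->D
Char 6 ('H'): step: R->3, L=0; H->plug->H->R->E->L->B->refl->G->L'->D->R'->G->plug->G
Char 7 ('H'): step: R->4, L=0; H->plug->H->R->F->L->E->refl->H->L'->C->R'->F->plug->F
Char 8 ('H'): step: R->5, L=0; H->plug->H->R->H->L->C->refl->D->L'->G->R'->D->plug->D

Answer: EDGEDGFD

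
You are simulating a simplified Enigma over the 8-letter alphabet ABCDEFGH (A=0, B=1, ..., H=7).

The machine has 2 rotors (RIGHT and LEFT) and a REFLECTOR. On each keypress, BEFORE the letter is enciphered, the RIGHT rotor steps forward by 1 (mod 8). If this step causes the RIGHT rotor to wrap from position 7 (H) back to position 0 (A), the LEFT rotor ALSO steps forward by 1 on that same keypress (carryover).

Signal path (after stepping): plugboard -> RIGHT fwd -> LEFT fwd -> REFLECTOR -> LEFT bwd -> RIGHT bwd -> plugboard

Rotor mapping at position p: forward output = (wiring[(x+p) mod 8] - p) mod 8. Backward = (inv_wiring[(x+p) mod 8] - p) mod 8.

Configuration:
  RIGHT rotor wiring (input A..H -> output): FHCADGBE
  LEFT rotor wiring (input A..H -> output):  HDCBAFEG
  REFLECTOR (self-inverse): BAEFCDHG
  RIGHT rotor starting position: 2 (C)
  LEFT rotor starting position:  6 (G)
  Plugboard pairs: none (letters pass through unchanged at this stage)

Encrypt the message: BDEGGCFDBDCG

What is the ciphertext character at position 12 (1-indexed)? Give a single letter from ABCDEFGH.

Char 1 ('B'): step: R->3, L=6; B->plug->B->R->A->L->G->refl->H->L'->H->R'->H->plug->H
Char 2 ('D'): step: R->4, L=6; D->plug->D->R->A->L->G->refl->H->L'->H->R'->A->plug->A
Char 3 ('E'): step: R->5, L=6; E->plug->E->R->C->L->B->refl->A->L'->B->R'->A->plug->A
Char 4 ('G'): step: R->6, L=6; G->plug->G->R->F->L->D->refl->F->L'->D->R'->A->plug->A
Char 5 ('G'): step: R->7, L=6; G->plug->G->R->H->L->H->refl->G->L'->A->R'->C->plug->C
Char 6 ('C'): step: R->0, L->7 (L advanced); C->plug->C->R->C->L->E->refl->C->L'->E->R'->H->plug->H
Char 7 ('F'): step: R->1, L=7; F->plug->F->R->A->L->H->refl->G->L'->G->R'->A->plug->A
Char 8 ('D'): step: R->2, L=7; D->plug->D->R->E->L->C->refl->E->L'->C->R'->F->plug->F
Char 9 ('B'): step: R->3, L=7; B->plug->B->R->A->L->H->refl->G->L'->G->R'->D->plug->D
Char 10 ('D'): step: R->4, L=7; D->plug->D->R->A->L->H->refl->G->L'->G->R'->G->plug->G
Char 11 ('C'): step: R->5, L=7; C->plug->C->R->H->L->F->refl->D->L'->D->R'->G->plug->G
Char 12 ('G'): step: R->6, L=7; G->plug->G->R->F->L->B->refl->A->L'->B->R'->D->plug->D

D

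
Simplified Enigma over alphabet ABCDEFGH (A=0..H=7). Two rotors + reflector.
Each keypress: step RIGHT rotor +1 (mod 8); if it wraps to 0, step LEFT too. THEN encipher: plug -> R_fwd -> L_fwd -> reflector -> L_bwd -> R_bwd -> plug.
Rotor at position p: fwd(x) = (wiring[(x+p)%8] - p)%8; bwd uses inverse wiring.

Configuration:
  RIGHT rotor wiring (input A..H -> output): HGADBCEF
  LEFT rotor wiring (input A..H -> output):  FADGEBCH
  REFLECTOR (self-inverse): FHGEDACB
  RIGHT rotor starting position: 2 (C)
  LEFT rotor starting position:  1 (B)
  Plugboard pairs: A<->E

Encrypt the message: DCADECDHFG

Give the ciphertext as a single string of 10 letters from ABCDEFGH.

Answer: BEGFDDFGHE

Derivation:
Char 1 ('D'): step: R->3, L=1; D->plug->D->R->B->L->C->refl->G->L'->G->R'->B->plug->B
Char 2 ('C'): step: R->4, L=1; C->plug->C->R->A->L->H->refl->B->L'->F->R'->A->plug->E
Char 3 ('A'): step: R->5, L=1; A->plug->E->R->B->L->C->refl->G->L'->G->R'->G->plug->G
Char 4 ('D'): step: R->6, L=1; D->plug->D->R->A->L->H->refl->B->L'->F->R'->F->plug->F
Char 5 ('E'): step: R->7, L=1; E->plug->A->R->G->L->G->refl->C->L'->B->R'->D->plug->D
Char 6 ('C'): step: R->0, L->2 (L advanced); C->plug->C->R->A->L->B->refl->H->L'->D->R'->D->plug->D
Char 7 ('D'): step: R->1, L=2; D->plug->D->R->A->L->B->refl->H->L'->D->R'->F->plug->F
Char 8 ('H'): step: R->2, L=2; H->plug->H->R->E->L->A->refl->F->L'->F->R'->G->plug->G
Char 9 ('F'): step: R->3, L=2; F->plug->F->R->E->L->A->refl->F->L'->F->R'->H->plug->H
Char 10 ('G'): step: R->4, L=2; G->plug->G->R->E->L->A->refl->F->L'->F->R'->A->plug->E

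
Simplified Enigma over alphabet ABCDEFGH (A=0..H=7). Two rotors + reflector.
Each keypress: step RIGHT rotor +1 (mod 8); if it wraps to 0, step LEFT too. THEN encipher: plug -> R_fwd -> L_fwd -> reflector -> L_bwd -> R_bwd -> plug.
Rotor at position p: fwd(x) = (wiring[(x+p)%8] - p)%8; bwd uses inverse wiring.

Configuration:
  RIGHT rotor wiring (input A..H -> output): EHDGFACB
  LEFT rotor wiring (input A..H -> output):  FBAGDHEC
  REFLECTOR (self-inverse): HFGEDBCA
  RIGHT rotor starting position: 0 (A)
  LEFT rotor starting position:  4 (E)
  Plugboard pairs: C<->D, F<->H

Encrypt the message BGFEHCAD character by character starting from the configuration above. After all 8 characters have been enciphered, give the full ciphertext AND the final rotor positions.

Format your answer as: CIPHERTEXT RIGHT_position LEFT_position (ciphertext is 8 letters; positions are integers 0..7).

Answer: GEBFGDDF 0 5

Derivation:
Char 1 ('B'): step: R->1, L=4; B->plug->B->R->C->L->A->refl->H->L'->A->R'->G->plug->G
Char 2 ('G'): step: R->2, L=4; G->plug->G->R->C->L->A->refl->H->L'->A->R'->E->plug->E
Char 3 ('F'): step: R->3, L=4; F->plug->H->R->A->L->H->refl->A->L'->C->R'->B->plug->B
Char 4 ('E'): step: R->4, L=4; E->plug->E->R->A->L->H->refl->A->L'->C->R'->H->plug->F
Char 5 ('H'): step: R->5, L=4; H->plug->F->R->G->L->E->refl->D->L'->B->R'->G->plug->G
Char 6 ('C'): step: R->6, L=4; C->plug->D->R->B->L->D->refl->E->L'->G->R'->C->plug->D
Char 7 ('A'): step: R->7, L=4; A->plug->A->R->C->L->A->refl->H->L'->A->R'->C->plug->D
Char 8 ('D'): step: R->0, L->5 (L advanced); D->plug->C->R->D->L->A->refl->H->L'->B->R'->H->plug->F
Final: ciphertext=GEBFGDDF, RIGHT=0, LEFT=5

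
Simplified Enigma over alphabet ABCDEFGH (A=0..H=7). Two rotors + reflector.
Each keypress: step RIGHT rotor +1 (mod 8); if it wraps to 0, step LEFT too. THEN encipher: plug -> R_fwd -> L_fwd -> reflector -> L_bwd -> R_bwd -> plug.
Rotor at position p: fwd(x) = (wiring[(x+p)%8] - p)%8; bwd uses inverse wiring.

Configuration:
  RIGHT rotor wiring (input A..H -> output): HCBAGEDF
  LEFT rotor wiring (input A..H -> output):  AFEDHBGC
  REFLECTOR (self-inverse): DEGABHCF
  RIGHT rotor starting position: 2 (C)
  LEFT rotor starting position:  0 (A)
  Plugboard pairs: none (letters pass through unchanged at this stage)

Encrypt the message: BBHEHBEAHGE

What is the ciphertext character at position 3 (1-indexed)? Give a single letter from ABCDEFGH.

Char 1 ('B'): step: R->3, L=0; B->plug->B->R->D->L->D->refl->A->L'->A->R'->D->plug->D
Char 2 ('B'): step: R->4, L=0; B->plug->B->R->A->L->A->refl->D->L'->D->R'->E->plug->E
Char 3 ('H'): step: R->5, L=0; H->plug->H->R->B->L->F->refl->H->L'->E->R'->F->plug->F

F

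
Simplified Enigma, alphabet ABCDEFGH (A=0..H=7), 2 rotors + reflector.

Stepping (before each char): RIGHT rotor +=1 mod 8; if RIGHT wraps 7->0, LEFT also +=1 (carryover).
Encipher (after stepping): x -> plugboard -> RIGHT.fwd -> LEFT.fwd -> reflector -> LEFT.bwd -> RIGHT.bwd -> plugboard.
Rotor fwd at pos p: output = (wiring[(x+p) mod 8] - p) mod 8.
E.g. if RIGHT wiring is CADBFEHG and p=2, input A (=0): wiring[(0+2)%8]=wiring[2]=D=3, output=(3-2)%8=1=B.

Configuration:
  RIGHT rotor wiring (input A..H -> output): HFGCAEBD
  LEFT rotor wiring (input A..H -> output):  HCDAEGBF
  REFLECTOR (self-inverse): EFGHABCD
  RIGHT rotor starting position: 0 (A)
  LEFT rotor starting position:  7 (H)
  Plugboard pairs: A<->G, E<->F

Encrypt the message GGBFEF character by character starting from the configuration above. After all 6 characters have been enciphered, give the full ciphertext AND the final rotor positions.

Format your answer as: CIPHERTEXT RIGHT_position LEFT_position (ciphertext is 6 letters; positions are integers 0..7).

Char 1 ('G'): step: R->1, L=7; G->plug->A->R->E->L->B->refl->F->L'->F->R'->B->plug->B
Char 2 ('G'): step: R->2, L=7; G->plug->A->R->E->L->B->refl->F->L'->F->R'->G->plug->A
Char 3 ('B'): step: R->3, L=7; B->plug->B->R->F->L->F->refl->B->L'->E->R'->F->plug->E
Char 4 ('F'): step: R->4, L=7; F->plug->E->R->D->L->E->refl->A->L'->B->R'->F->plug->E
Char 5 ('E'): step: R->5, L=7; E->plug->F->R->B->L->A->refl->E->L'->D->R'->H->plug->H
Char 6 ('F'): step: R->6, L=7; F->plug->E->R->A->L->G->refl->C->L'->H->R'->D->plug->D
Final: ciphertext=BAEEHD, RIGHT=6, LEFT=7

Answer: BAEEHD 6 7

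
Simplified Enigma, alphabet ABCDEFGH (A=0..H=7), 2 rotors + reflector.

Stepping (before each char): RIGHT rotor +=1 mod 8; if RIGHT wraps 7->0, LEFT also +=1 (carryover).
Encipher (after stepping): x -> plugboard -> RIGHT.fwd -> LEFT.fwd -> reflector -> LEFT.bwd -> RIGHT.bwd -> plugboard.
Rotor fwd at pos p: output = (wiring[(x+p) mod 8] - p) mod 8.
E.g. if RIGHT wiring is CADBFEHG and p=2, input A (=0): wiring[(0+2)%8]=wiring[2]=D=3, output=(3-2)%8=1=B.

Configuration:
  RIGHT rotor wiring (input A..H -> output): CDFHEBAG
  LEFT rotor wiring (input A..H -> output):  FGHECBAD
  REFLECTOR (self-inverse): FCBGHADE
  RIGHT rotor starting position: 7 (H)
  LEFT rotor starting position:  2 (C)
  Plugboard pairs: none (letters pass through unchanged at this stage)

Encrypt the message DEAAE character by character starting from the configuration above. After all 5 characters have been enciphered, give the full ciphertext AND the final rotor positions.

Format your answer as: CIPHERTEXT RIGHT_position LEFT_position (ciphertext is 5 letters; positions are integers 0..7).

Answer: FGFED 4 3

Derivation:
Char 1 ('D'): step: R->0, L->3 (L advanced); D->plug->D->R->H->L->E->refl->H->L'->B->R'->F->plug->F
Char 2 ('E'): step: R->1, L=3; E->plug->E->R->A->L->B->refl->C->L'->F->R'->G->plug->G
Char 3 ('A'): step: R->2, L=3; A->plug->A->R->D->L->F->refl->A->L'->E->R'->F->plug->F
Char 4 ('A'): step: R->3, L=3; A->plug->A->R->E->L->A->refl->F->L'->D->R'->E->plug->E
Char 5 ('E'): step: R->4, L=3; E->plug->E->R->G->L->D->refl->G->L'->C->R'->D->plug->D
Final: ciphertext=FGFED, RIGHT=4, LEFT=3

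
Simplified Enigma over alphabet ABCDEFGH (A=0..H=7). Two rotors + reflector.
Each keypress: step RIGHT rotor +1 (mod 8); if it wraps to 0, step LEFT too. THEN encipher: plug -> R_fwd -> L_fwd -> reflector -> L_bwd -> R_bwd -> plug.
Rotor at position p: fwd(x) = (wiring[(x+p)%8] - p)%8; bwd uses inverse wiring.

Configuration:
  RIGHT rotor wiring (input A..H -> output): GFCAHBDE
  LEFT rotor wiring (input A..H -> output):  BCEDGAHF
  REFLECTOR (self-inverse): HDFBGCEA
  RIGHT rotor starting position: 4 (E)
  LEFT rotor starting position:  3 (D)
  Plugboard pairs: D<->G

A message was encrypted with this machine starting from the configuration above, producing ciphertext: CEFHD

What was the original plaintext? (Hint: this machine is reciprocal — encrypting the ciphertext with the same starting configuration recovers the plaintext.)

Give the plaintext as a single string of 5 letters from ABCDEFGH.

Answer: GFCGF

Derivation:
Char 1 ('C'): step: R->5, L=3; C->plug->C->R->H->L->B->refl->D->L'->B->R'->D->plug->G
Char 2 ('E'): step: R->6, L=3; E->plug->E->R->E->L->C->refl->F->L'->C->R'->F->plug->F
Char 3 ('F'): step: R->7, L=3; F->plug->F->R->A->L->A->refl->H->L'->G->R'->C->plug->C
Char 4 ('H'): step: R->0, L->4 (L advanced); H->plug->H->R->E->L->F->refl->C->L'->A->R'->D->plug->G
Char 5 ('D'): step: R->1, L=4; D->plug->G->R->D->L->B->refl->D->L'->C->R'->F->plug->F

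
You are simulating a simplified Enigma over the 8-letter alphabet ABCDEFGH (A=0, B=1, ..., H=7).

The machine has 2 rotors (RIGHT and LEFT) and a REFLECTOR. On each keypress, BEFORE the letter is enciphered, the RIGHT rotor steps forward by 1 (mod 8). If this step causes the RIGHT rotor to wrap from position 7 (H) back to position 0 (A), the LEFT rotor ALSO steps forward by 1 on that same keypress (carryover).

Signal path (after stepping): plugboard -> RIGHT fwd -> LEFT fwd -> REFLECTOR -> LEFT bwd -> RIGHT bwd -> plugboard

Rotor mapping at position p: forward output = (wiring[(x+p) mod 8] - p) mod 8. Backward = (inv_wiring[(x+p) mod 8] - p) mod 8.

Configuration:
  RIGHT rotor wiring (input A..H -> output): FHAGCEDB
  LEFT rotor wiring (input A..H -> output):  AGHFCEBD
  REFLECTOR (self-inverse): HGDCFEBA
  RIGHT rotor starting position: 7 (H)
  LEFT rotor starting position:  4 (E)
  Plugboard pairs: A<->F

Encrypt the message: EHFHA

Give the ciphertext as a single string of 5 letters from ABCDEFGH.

Char 1 ('E'): step: R->0, L->5 (L advanced); E->plug->E->R->C->L->G->refl->B->L'->E->R'->F->plug->A
Char 2 ('H'): step: R->1, L=5; H->plug->H->R->E->L->B->refl->G->L'->C->R'->F->plug->A
Char 3 ('F'): step: R->2, L=5; F->plug->A->R->G->L->A->refl->H->L'->A->R'->C->plug->C
Char 4 ('H'): step: R->3, L=5; H->plug->H->R->F->L->C->refl->D->L'->D->R'->A->plug->F
Char 5 ('A'): step: R->4, L=5; A->plug->F->R->D->L->D->refl->C->L'->F->R'->D->plug->D

Answer: AACFD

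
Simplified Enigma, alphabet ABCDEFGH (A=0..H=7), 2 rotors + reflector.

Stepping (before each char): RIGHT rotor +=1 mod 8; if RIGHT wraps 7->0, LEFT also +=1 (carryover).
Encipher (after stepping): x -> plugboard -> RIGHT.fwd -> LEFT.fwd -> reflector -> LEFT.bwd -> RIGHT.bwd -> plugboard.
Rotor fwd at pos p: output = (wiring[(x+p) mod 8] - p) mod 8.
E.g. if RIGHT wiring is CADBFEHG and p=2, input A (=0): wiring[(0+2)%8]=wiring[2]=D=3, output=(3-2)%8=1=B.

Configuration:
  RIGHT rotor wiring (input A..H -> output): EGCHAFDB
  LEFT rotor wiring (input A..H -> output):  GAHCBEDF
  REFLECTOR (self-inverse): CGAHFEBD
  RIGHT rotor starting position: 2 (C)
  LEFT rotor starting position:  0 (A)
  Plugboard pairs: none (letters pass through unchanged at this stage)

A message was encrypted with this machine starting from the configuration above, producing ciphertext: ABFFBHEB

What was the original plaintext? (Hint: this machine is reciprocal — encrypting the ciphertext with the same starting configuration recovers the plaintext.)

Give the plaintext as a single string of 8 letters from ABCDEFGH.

Answer: DHDBCCGD

Derivation:
Char 1 ('A'): step: R->3, L=0; A->plug->A->R->E->L->B->refl->G->L'->A->R'->D->plug->D
Char 2 ('B'): step: R->4, L=0; B->plug->B->R->B->L->A->refl->C->L'->D->R'->H->plug->H
Char 3 ('F'): step: R->5, L=0; F->plug->F->R->F->L->E->refl->F->L'->H->R'->D->plug->D
Char 4 ('F'): step: R->6, L=0; F->plug->F->R->B->L->A->refl->C->L'->D->R'->B->plug->B
Char 5 ('B'): step: R->7, L=0; B->plug->B->R->F->L->E->refl->F->L'->H->R'->C->plug->C
Char 6 ('H'): step: R->0, L->1 (L advanced); H->plug->H->R->B->L->G->refl->B->L'->C->R'->C->plug->C
Char 7 ('E'): step: R->1, L=1; E->plug->E->R->E->L->D->refl->H->L'->A->R'->G->plug->G
Char 8 ('B'): step: R->2, L=1; B->plug->B->R->F->L->C->refl->A->L'->D->R'->D->plug->D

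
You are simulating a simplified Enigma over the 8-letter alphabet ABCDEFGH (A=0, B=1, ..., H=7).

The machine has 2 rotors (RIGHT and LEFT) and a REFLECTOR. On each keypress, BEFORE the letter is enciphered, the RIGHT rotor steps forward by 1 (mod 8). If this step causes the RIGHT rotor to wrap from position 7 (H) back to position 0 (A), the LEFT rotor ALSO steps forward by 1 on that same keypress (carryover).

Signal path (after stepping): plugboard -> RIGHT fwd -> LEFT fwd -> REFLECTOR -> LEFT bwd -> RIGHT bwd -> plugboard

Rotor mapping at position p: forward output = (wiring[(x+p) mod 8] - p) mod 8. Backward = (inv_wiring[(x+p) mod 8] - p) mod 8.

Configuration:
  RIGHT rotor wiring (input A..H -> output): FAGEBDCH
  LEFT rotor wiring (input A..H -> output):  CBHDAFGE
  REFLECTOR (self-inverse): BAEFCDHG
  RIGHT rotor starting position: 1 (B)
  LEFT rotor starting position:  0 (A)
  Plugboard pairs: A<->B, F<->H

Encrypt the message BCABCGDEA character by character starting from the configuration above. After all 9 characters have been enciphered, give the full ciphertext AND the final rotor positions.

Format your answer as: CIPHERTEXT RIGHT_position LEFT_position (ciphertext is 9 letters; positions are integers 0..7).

Char 1 ('B'): step: R->2, L=0; B->plug->A->R->E->L->A->refl->B->L'->B->R'->D->plug->D
Char 2 ('C'): step: R->3, L=0; C->plug->C->R->A->L->C->refl->E->L'->H->R'->D->plug->D
Char 3 ('A'): step: R->4, L=0; A->plug->B->R->H->L->E->refl->C->L'->A->R'->H->plug->F
Char 4 ('B'): step: R->5, L=0; B->plug->A->R->G->L->G->refl->H->L'->C->R'->C->plug->C
Char 5 ('C'): step: R->6, L=0; C->plug->C->R->H->L->E->refl->C->L'->A->R'->E->plug->E
Char 6 ('G'): step: R->7, L=0; G->plug->G->R->E->L->A->refl->B->L'->B->R'->C->plug->C
Char 7 ('D'): step: R->0, L->1 (L advanced); D->plug->D->R->E->L->E->refl->C->L'->C->R'->G->plug->G
Char 8 ('E'): step: R->1, L=1; E->plug->E->R->C->L->C->refl->E->L'->E->R'->H->plug->F
Char 9 ('A'): step: R->2, L=1; A->plug->B->R->C->L->C->refl->E->L'->E->R'->A->plug->B
Final: ciphertext=DDFCECGFB, RIGHT=2, LEFT=1

Answer: DDFCECGFB 2 1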